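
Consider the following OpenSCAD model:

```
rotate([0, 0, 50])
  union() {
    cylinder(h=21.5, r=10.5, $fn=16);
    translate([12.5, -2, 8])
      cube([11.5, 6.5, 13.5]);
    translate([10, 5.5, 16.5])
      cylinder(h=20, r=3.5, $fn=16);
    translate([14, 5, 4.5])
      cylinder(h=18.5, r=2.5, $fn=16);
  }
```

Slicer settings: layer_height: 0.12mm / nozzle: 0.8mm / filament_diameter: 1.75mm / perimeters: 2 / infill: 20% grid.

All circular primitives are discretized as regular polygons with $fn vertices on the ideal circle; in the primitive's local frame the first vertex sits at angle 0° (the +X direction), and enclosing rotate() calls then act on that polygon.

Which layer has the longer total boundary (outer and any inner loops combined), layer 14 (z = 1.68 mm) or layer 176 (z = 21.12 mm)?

layer 176 (z = 21.12 mm)

Layer 14 (z = 1.68): the r=10.5 cylinder gives a regular 16-gon of circumradius 10.5 (constant along its height) (perimeter = 2·16·10.500·sin(180°/16) = 65.55 mm); the cube at (12.5, -2) is absent (z outside [8, 21.5]); the cylinder at (10, 5.5) is not intersected at this z (z outside [16.5, 36.5]); the cylinder at (14, 5) does not reach this height (z outside [4.5, 23]); Combining (union): only the r=10.5 cylinder is present, so the union is just that shape — boundary = 65.55 mm; (rotated 50° about Z; rotation is an isometry so areas/perimeters/island counts are preserved). So its perimeter = 65.55 mm. Layer 176 (z = 21.12): the r=10.5 cylinder gives a regular 16-gon of circumradius 10.5 (constant along its height) (perimeter = 2·16·10.500·sin(180°/16) = 65.55 mm); the cube at (12.5, -2) is present — its section is the full 11.5×6.5 rectangle (perimeter 36.00 mm); the cylinder at (10, 5.5): section is a regular 16-gon, circumradius r=3.5 (perimeter = 2·16·3.500·sin(180°/16) = 21.85 mm); the r=2.5 cylinder at (14, 5) contributes a regular 16-gon of circumradius 2.5 (perimeter = 2·16·2.500·sin(180°/16) = 15.61 mm); Merging all regions: the regions partially overlap (shared area 22.40 mm²), so the edge portions inside another operand are dropped and the merged outline is re-measured after clipping — boundary = 104.85 mm; (rotated 50° about Z; rotation is an isometry so areas/perimeters/island counts are preserved). So its perimeter = 104.85 mm. Layer 176 is larger (104.85 vs 65.55 mm).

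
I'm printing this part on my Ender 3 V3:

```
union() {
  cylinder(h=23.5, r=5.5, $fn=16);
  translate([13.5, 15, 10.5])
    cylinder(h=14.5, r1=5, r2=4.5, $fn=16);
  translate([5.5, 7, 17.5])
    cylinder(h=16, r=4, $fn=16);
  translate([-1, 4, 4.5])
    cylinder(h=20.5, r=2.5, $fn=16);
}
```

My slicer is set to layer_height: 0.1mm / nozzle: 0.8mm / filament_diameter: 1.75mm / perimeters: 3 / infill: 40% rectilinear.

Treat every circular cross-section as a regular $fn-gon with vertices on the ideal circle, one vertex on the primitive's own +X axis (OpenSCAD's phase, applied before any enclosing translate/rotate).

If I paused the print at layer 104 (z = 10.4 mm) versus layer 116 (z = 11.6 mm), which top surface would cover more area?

layer 116 (z = 11.6 mm)

Layer 104 (z = 10.4): the cylinder: section is a regular 16-gon, circumradius r=5.5 (area = (16/2)·5.500²·sin(360°/16) = 92.61 mm²); the cone at (13.5, 15) is not intersected at this z (z outside [10.5, 25]); the cylinder at (5.5, 7) is absent (z outside [17.5, 33.5]); the r=2.5 cylinder at (-1, 4) gives a regular 16-gon of circumradius 2.5 (constant along its height) (area = (16/2)·2.500²·sin(360°/16) = 19.13 mm²); Taking the union: the regions partially overlap — summed areas 111.74 mm² minus the doubly-counted overlap 14.99 mm² gives 96.75 mm² — area = 96.75 mm². So its area = 96.75 mm². Layer 116 (z = 11.6): the r=5.5 cylinder gives a regular 16-gon of circumradius 5.5 (constant along its height) (area = (16/2)·5.500²·sin(360°/16) = 92.61 mm²); the cone at (13.5, 15) (r1=5→r2=4.5) has section circumradius 4.962 here — a regular 16-gon (area = (16/2)·4.962²·sin(360°/16) = 75.38 mm²); the cylinder at (5.5, 7) is not intersected at this z (z outside [17.5, 33.5]); the r=2.5 cylinder at (-1, 4) contributes a regular 16-gon of circumradius 2.5 (area = (16/2)·2.500²·sin(360°/16) = 19.13 mm²); Merging all regions: the regions partially overlap — summed areas 187.12 mm² minus the doubly-counted overlap 14.99 mm² gives 172.13 mm² — area = 172.13 mm². So its area = 172.13 mm². Layer 116 is larger (172.13 vs 96.75 mm²).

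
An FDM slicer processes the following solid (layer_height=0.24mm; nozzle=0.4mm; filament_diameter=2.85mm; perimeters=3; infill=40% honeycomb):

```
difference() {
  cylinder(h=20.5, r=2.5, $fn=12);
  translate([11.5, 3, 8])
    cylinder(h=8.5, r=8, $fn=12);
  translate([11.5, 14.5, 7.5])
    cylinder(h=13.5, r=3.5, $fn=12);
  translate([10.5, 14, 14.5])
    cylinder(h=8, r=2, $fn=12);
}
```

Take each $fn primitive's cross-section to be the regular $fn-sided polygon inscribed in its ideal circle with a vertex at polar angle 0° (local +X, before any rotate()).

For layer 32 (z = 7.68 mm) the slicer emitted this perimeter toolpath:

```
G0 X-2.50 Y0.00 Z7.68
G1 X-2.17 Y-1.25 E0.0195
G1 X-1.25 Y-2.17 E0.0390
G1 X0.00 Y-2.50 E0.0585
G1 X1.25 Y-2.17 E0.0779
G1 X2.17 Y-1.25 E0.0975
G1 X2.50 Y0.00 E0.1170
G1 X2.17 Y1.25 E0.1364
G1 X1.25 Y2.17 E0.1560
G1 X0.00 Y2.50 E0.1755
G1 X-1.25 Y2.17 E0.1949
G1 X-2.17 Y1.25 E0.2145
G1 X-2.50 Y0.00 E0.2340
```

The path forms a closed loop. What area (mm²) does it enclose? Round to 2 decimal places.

Apply the shoelace formula to the sequence of (X, Y) vertices; enclosed area = 18.79 mm².

18.79 mm²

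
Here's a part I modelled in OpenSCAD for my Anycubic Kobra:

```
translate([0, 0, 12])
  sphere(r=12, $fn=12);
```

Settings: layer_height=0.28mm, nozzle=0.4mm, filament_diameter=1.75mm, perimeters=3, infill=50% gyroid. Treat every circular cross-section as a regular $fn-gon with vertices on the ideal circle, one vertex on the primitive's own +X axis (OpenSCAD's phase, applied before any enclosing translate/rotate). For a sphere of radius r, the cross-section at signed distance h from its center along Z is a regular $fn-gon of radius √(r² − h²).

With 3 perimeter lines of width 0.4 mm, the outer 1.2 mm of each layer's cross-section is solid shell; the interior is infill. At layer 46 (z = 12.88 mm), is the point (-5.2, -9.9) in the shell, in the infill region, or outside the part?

shell

At z = 12.88 mm: the r=12 sphere slices to a regular 12-gon of circumradius 11.968 (√(r²−h²) with h=0.88 from center). Overall, the cross-section is a single solid region. The nearest boundary edge runs (-5.98, -10.36)→(-0.00, -11.97); distance from the point to it = 0.65 mm. The point is inside the cross-section, 0.65 mm from the nearest boundary — within the 1.2 mm shell band (3 × 0.4).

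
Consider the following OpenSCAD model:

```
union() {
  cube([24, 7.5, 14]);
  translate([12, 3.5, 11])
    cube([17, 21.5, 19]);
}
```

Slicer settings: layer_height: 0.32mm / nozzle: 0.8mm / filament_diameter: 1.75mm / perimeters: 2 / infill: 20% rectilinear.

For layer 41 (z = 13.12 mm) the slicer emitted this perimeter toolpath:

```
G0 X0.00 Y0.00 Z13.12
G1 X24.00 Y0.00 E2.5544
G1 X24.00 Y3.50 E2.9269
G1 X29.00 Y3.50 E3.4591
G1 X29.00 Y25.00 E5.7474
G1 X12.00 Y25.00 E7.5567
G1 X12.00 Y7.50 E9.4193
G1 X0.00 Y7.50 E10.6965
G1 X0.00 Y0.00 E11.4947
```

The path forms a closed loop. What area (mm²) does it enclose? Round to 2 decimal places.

Apply the shoelace formula to the sequence of (X, Y) vertices; enclosed area = 497.50 mm².

497.50 mm²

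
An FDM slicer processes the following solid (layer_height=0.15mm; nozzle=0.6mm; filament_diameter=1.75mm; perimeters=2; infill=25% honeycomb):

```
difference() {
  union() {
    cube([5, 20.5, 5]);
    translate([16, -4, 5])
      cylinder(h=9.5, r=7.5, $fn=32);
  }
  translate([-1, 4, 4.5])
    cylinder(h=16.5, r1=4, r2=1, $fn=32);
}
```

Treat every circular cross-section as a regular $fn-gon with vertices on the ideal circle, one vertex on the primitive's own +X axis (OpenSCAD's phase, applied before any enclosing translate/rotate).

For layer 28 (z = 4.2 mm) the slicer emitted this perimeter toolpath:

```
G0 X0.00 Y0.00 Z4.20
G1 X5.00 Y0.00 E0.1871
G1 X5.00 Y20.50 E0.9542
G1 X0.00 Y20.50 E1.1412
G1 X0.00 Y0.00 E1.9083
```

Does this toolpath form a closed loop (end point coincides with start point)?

yes

Start point (G0): (0.00, 0.00). End point (last G1): the path returns to the start — closed.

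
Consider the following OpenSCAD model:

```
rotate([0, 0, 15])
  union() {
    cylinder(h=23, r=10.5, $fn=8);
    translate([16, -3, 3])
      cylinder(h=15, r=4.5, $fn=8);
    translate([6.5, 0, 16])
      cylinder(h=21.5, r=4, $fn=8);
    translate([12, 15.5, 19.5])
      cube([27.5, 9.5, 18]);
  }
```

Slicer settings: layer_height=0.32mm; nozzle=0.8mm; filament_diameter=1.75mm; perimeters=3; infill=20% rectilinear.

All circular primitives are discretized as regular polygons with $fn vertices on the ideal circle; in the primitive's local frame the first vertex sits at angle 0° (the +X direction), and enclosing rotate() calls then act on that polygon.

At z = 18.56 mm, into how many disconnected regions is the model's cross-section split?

At z = 18.56 mm: the r=10.5 cylinder gives a regular 8-gon of circumradius 10.5 (constant along its height); the cylinder at (16, -3) is not intersected at this z (z outside [3, 18]); the r=4 cylinder at (6.5, 0) gives a regular 8-gon of circumradius 4 (constant along its height); the cube at (12, 15.5) does not reach this height (z outside [19.5, 37.5]); Combining (union): the r=4 cylinder at (6.5, 0) lies entirely inside the r=10.5 cylinder, so the union is just the r=10.5 cylinder — 1 connected region; (whole slice rotated 15° about Z — lengths, areas and connectivity unchanged). The result has 1 disconnected region.

1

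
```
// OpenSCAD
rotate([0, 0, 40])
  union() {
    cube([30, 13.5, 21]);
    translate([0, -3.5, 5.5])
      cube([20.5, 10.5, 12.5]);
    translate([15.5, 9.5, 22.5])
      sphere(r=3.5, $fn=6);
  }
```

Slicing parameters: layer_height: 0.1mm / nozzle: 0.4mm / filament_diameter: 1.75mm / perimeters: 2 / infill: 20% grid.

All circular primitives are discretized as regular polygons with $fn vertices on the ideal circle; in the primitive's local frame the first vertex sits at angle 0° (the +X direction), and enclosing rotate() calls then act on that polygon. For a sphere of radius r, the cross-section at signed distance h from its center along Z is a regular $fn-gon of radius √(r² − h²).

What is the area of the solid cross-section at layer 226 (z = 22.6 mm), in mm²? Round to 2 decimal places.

At z = 22.6 mm: the cube is not intersected at this z (z outside [0, 21]); the cube at (0, -3.5) is not intersected at this z (z outside [5.5, 18]); the r=3.5 sphere at (15.5, 9.5) contributes a regular 6-gon of circumradius √(3.5²−0.1²) = 3.499 (area = (6/2)·3.499²·sin(360°/6) = 31.80 mm²); Combining (union): only the r=3.5 sphere at (15.5, 9.5) is present, so the union is just that shape — area = 31.80 mm²; (rotated 40° about Z; rotation is an isometry so areas/perimeters/island counts are preserved). Overall, the cross-section is a single solid region. Net area = 31.80 mm².

31.80 mm²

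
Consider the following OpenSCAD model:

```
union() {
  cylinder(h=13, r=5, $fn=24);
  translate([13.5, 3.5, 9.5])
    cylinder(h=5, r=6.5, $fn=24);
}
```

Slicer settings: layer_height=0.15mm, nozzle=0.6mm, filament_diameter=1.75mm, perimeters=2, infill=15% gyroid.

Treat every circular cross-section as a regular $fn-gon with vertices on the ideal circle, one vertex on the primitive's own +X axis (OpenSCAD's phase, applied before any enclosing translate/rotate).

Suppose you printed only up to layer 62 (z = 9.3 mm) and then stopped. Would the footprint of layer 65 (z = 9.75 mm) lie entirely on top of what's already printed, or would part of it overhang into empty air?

Compare the two slices. At z = 9.3: the r=5 cylinder contributes a regular 24-gon of circumradius 5 (area = (24/2)·5.000²·sin(360°/24) = 77.65 mm²); the cylinder at (13.5, 3.5) is not intersected at this z (z outside [9.5, 14.5]); Taking the union: only the r=5 cylinder is present, so the union is just that shape — area = 77.65 mm². At z = 9.75: the r=5 cylinder gives a regular 24-gon of circumradius 5 (constant along its height) (area = (24/2)·5.000²·sin(360°/24) = 77.65 mm²); the r=6.5 cylinder at (13.5, 3.5) contributes a regular 24-gon of circumradius 6.5 (area = (24/2)·6.500²·sin(360°/24) = 131.22 mm²); Combining (union): the 2 present regions are separate (no shared area or edge), so areas and boundary lengths simply add and each stays a separate island — area = 208.87 mm². Checking containment: at z = 9.75 the cross-section extends beyond the z = 9.3 cross-section by about 131.22 mm².

part overhangs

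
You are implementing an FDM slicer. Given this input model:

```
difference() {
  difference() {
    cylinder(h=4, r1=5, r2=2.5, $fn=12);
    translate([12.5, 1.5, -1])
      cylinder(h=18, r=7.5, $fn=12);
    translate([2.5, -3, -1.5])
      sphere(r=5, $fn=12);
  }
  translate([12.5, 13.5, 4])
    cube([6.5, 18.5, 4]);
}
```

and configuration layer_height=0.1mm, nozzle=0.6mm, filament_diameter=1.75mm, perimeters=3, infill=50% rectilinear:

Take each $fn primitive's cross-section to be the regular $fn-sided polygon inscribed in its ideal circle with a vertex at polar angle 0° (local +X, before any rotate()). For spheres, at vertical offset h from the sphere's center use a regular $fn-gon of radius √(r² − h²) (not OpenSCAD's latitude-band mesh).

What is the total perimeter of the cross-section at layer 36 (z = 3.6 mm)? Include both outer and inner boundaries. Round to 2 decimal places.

At z = 3.6 mm: the cone: at t=0.900 of its height the radius interpolates to r₁+(r₂−r₁)t = 2.750, giving a regular 12-gon of that circumradius (perimeter = 2·12·2.750·sin(180°/12) = 17.08 mm); the r=7.5 cylinder at (12.5, 1.5) gives a regular 12-gon of circumradius 7.5 (constant along its height) (perimeter = 2·12·7.500·sin(180°/12) = 46.59 mm); the sphere at (2.5, -3) is not intersected at this z (|z−center|=5.100 > r=5); Subtracting the remaining from the first: starting from the cone, the r=7.5 cylinder at (12.5, 1.5) misses the remaining region (no effect) — boundary = 17.08 mm; the cube at (12.5, 13.5) is not intersected at this z (z outside [4, 8]); Taking the first minus the rest: none of the subtracted shapes is present at this height, so that combined region is unchanged — boundary = 17.08 mm. Overall, the cross-section is a single solid region. Total boundary length (outer) = 17.08 mm.

17.08 mm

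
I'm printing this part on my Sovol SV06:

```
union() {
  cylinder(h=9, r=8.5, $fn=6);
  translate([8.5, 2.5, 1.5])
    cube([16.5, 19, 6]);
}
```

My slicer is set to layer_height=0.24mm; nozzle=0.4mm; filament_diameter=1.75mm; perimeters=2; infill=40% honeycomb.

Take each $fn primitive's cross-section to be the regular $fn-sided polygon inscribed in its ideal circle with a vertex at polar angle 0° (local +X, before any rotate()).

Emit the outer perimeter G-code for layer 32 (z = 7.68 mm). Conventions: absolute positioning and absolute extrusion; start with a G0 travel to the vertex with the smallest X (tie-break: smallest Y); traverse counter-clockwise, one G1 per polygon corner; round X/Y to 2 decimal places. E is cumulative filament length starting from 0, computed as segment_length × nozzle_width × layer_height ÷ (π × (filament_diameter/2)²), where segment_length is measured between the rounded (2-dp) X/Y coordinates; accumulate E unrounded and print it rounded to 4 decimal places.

G0 X-8.50 Y0.00 Z7.68
G1 X-4.25 Y-7.36 E0.3392
G1 X4.25 Y-7.36 E0.6785
G1 X8.50 Y0.00 E1.0177
G1 X4.25 Y7.36 E1.3569
G1 X-4.25 Y7.36 E1.6961
G1 X-8.50 Y0.00 E2.0354

At z = 7.68 mm: the r=8.5 cylinder contributes a regular 6-gon of circumradius 8.5; the cube at (8.5, 2.5) does not reach this height (z outside [1.5, 7.5]); Merging all regions: only the r=8.5 cylinder is present, so the union is just that shape — 1 connected region. The outline is a single polygon with 6 vertices. Extrusion per mm of travel: 0.4 × 0.24 / (π × 0.875²) = 0.039912. Accumulating E over each segment gives final E = 2.0354.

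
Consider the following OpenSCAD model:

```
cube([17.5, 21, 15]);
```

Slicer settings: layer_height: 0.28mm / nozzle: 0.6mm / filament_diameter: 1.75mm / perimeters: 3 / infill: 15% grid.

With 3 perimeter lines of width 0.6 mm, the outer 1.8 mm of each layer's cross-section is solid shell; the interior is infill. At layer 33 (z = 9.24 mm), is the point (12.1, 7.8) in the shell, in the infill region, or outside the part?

At z = 9.24 mm: the cube is present — its section is the full 17.5×21 rectangle. Overall, the cross-section is a single solid region. The nearest boundary edge runs (17.50, 0.00)→(17.50, 21.00); distance from the point to it = 5.40 mm. The point is inside the cross-section and 5.40 mm from the nearest boundary — more than the 1.8 mm shell width (3 × 0.6), so it's in the infill interior.

infill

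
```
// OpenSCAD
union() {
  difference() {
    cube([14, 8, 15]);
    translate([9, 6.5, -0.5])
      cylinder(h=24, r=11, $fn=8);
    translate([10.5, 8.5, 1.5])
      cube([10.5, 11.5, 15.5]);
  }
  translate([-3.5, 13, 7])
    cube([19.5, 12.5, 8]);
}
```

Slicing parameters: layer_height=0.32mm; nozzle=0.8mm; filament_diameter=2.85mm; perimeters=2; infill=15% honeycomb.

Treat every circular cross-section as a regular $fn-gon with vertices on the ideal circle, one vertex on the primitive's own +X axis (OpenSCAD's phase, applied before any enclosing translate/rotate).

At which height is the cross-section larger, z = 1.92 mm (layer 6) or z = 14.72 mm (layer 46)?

Layer 6 (z = 1.92): the 14×8 cube contributes its full rectangle (area 112.00 mm²); the r=11 cylinder at (9, 6.5) contributes a regular 8-gon of circumradius 11 (area = (8/2)·11.000²·sin(360°/8) = 342.24 mm²); the cube at (10.5, 8.5) is present — its section is the full 10.5×11.5 rectangle (area 120.75 mm²); Taking the first minus the rest: starting from the 14×8 cube (112.00 mm²), the r=11 cylinder at (9, 6.5) partially overlaps it — only the 111.42 mm² overlap (of its 342.24 mm²) is removed, clipping the outline; the 10.5×11.5 cube at (10.5, 8.5) misses the remaining region (no effect) — area = 0.58 mm²; the cube at (-3.5, 13) is absent (z outside [7, 15]); Taking the union: only that combined region is present, so the union is just that shape — area = 0.58 mm². So its area = 0.58 mm². Layer 46 (z = 14.72): the cube is present — its section is the full 14×8 rectangle (area 112.00 mm²); the r=11 cylinder at (9, 6.5) gives a regular 8-gon of circumradius 11 (constant along its height) (area = (8/2)·11.000²·sin(360°/8) = 342.24 mm²); the 10.5×11.5 cube at (10.5, 8.5) contributes its full rectangle (area 120.75 mm²); Taking the first minus the rest: starting from the 14×8 cube (112.00 mm²), the r=11 cylinder at (9, 6.5) partially overlaps it — only the 111.42 mm² overlap (of its 342.24 mm²) is removed, clipping the outline; the 10.5×11.5 cube at (10.5, 8.5) misses the remaining region (no effect) — area = 0.58 mm²; the 19.5×12.5 cube at (-3.5, 13) contributes its full rectangle (area 243.75 mm²); Taking the union: the 2 present regions are separate (no shared area or edge), so areas and boundary lengths simply add and each stays a separate island — area = 244.33 mm². So its area = 244.33 mm². Layer 46 is larger (244.33 vs 0.58 mm²).

layer 46 (z = 14.72 mm)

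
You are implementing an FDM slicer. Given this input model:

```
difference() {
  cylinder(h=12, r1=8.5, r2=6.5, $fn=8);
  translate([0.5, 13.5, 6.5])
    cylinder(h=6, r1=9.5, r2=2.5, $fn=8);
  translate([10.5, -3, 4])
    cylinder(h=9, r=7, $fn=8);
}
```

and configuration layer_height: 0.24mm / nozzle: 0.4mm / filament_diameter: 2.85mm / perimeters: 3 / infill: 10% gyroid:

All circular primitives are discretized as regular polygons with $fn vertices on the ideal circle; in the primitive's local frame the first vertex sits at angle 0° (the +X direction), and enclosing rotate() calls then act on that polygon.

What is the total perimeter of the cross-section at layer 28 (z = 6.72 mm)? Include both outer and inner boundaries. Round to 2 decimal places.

At z = 6.72 mm: the cone (r1=8.5→r2=6.5) has section circumradius 7.380 here — a regular 8-gon (perimeter = 2·8·7.380·sin(180°/8) = 45.19 mm); the cone at (0.5, 13.5) (r1=9.5→r2=2.5) has section circumradius 9.243 here — a regular 8-gon (perimeter = 2·8·9.243·sin(180°/8) = 56.60 mm); the r=7 cylinder at (10.5, -3) contributes a regular 8-gon of circumradius 7 (perimeter = 2·8·7.000·sin(180°/8) = 42.86 mm); Taking the first minus the rest: starting from the cone, the cone at (0.5, 13.5) partially overlaps it — only the 11.72 mm² overlap (of its 241.66 mm²) is removed, clipping the outline; the r=7 cylinder at (10.5, -3) partially overlaps it — only the 15.59 mm² overlap (of its 138.59 mm²) is removed, clipping the outline — boundary = 45.31 mm. Overall, the cross-section is a single solid region. Total boundary length (outer) = 45.31 mm.

45.31 mm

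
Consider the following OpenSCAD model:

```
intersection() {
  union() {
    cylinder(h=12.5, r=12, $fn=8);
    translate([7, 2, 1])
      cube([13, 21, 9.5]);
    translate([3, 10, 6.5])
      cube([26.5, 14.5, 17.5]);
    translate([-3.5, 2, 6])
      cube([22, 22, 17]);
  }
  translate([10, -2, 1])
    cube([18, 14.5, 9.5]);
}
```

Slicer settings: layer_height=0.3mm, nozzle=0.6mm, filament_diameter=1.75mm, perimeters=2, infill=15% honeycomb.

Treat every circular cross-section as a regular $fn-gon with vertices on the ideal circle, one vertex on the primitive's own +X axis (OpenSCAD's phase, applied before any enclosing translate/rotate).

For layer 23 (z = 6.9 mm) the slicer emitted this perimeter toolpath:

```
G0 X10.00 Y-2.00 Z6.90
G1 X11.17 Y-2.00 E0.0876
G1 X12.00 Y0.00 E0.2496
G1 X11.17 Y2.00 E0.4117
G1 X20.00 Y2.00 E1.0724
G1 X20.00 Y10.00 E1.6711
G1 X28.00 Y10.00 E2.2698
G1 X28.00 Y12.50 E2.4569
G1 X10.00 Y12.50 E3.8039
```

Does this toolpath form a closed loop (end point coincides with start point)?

no

Start point (G0): (10.00, -2.00). End point (last G1): the path does not return to the start — open.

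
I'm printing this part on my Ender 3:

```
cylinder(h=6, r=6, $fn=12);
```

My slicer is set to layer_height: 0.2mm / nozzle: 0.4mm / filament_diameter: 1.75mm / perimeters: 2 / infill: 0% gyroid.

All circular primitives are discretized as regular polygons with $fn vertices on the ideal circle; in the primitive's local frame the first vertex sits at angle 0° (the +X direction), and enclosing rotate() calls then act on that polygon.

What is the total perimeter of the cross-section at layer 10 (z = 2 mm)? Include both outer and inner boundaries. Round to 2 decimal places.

At z = 2 mm: the r=6 cylinder gives a regular 12-gon of circumradius 6 (constant along its height) (perimeter = 2·12·6.000·sin(180°/12) = 37.27 mm). Overall, the cross-section is a single solid region. Total boundary length (outer) = 37.27 mm.

37.27 mm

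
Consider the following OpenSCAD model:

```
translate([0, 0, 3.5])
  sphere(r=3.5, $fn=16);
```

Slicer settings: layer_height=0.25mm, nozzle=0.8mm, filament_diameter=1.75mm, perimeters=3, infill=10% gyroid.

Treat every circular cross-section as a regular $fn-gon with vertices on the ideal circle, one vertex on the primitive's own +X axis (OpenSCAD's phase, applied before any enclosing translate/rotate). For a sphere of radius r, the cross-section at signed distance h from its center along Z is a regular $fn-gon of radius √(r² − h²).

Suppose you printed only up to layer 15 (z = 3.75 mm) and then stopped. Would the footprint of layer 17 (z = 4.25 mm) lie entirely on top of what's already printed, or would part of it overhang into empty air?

entirely on top

Compare the two slices. At z = 3.75: the r=3.5 sphere contributes a regular 16-gon of circumradius √(3.5²−0.25²) = 3.491 (area = (16/2)·3.491²·sin(360°/16) = 37.31 mm²). At z = 4.25: the sphere: section is a regular 16-gon, circumradius = √(r²−h²) = √(3.5²−0.75²) = 3.419 (area = (16/2)·3.419²·sin(360°/16) = 35.78 mm²). Checking containment: the cross-section at z = 4.25 is a subset of the cross-section at z = 3.75.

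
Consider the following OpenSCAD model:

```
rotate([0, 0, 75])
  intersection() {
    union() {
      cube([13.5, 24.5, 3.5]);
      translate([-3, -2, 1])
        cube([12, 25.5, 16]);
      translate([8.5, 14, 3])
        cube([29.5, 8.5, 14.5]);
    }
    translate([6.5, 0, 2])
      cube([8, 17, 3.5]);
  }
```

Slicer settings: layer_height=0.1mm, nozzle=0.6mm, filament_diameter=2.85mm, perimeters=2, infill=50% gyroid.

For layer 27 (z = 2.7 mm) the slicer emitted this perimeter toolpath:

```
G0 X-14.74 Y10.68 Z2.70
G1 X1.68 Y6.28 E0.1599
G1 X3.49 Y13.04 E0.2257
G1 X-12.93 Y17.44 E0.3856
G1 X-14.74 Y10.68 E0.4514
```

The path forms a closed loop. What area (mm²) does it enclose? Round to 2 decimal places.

Apply the shoelace formula to the sequence of (X, Y) vertices; enclosed area = 118.96 mm².

118.96 mm²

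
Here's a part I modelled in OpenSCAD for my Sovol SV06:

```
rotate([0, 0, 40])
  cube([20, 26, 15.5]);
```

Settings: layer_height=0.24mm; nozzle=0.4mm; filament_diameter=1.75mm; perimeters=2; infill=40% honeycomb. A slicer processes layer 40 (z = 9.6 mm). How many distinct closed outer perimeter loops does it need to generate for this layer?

1

At z = 9.6 mm: the cube (footprint 20×26) is included at this height; (rotated 40° about Z; rotation is an isometry so areas/perimeters/island counts are preserved). The result has 1 disconnected region.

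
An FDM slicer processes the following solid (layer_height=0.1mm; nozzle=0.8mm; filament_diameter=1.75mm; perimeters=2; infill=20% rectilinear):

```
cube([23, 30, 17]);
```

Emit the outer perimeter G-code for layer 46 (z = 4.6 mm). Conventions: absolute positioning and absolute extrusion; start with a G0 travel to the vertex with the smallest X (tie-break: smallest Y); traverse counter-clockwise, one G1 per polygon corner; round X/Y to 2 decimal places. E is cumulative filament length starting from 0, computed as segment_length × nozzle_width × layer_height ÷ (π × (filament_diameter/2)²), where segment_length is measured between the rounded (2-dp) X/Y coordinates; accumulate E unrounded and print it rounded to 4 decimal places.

At z = 4.6 mm: the cube is present — its section is the full 23×30 rectangle. The outline is a single polygon with 4 vertices. Extrusion per mm of travel: 0.8 × 0.1 / (π × 0.875²) = 0.033260. Accumulating E over each segment gives final E = 3.5256.

G0 X0.00 Y0.00 Z4.60
G1 X23.00 Y0.00 E0.7650
G1 X23.00 Y30.00 E1.7628
G1 X0.00 Y30.00 E2.5278
G1 X0.00 Y0.00 E3.5256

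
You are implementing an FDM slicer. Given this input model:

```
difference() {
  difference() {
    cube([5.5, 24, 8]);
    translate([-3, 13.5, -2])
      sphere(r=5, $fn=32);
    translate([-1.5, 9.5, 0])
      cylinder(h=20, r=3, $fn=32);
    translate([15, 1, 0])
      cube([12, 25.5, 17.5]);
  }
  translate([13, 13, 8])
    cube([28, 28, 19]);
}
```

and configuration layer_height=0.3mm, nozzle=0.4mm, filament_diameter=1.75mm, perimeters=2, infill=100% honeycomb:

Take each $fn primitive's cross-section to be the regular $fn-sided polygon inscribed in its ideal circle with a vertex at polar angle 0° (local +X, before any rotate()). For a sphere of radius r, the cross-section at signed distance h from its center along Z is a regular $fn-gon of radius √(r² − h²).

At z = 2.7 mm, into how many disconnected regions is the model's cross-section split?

At z = 2.7 mm: the cube is present — its section is the full 5.5×24 rectangle; the r=5 sphere at (-3, 13.5) slices to a regular 32-gon of circumradius 1.706 (√(r²−h²) with h=4.7 from center); the r=3 cylinder at (-1.5, 9.5) contributes a regular 32-gon of circumradius 3; the cube at (15, 1) is present — its section is the full 12×25.5 rectangle; Subtracting the remaining from the first: starting from the 5.5×24 cube, the r=5 sphere at (-3, 13.5) misses the remaining region (no effect); the r=3 cylinder at (-1.5, 9.5) partially overlaps it — only the 5.47 mm² overlap (of its 28.09 mm²) is removed, clipping the outline; the 12×25.5 cube at (15, 1) misses the remaining region (no effect) — 1 connected region; the cube at (13, 13) is not intersected at this z (z outside [8, 27]); Taking the first minus the rest: none of the subtracted shapes is present at this height, so that combined region is unchanged — 1 connected region. The result has 1 disconnected region.

1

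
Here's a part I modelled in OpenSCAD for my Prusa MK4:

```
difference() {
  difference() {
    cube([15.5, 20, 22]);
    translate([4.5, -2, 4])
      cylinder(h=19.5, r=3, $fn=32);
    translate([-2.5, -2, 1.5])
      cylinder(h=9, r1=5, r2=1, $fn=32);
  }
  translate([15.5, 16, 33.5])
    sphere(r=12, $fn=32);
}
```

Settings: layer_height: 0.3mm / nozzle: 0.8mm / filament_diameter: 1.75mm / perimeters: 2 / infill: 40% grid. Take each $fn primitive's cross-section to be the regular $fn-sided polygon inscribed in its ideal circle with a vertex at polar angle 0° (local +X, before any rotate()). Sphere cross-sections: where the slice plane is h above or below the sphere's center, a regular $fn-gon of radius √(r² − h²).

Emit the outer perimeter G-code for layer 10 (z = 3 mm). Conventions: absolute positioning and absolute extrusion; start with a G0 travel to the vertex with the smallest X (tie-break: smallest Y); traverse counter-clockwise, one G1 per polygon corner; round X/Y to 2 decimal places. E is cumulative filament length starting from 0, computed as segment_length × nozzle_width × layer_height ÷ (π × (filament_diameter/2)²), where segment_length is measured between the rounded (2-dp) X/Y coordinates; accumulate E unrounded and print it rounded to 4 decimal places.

G0 X0.00 Y1.53 Z3.00
G1 X0.56 Y1.06 E0.0729
G1 X1.10 Y0.41 E0.1573
G1 X1.32 Y0.00 E0.2037
G1 X15.50 Y0.00 E1.6186
G1 X15.50 Y20.00 E3.6142
G1 X0.00 Y20.00 E5.1608
G1 X0.00 Y1.53 E7.0037

At z = 3 mm: the cube is present — its section is the full 15.5×20 rectangle; the cylinder at (4.5, -2) is not intersected at this z (z outside [4, 23.5]); the cone at (-2.5, -2): at t=0.167 of its height the radius interpolates to r₁+(r₂−r₁)t = 4.333, giving a regular 32-gon of that circumradius; After the difference (first − rest): starting from the 15.5×20 cube, the cone at (-2.5, -2) partially overlaps it — only the 1.17 mm² overlap (of its 58.61 mm²) is removed, clipping the outline — 1 connected region; the sphere at (15.5, 16) is not intersected at this z (|z−center|=30.500 > r=12); Taking the first minus the rest: none of the subtracted shapes is present at this height, so that combined region is unchanged — 1 connected region. The outline is a single polygon with 7 vertices. Extrusion per mm of travel: 0.8 × 0.3 / (π × 0.875²) = 0.099780. Accumulating E over each segment gives final E = 7.0037.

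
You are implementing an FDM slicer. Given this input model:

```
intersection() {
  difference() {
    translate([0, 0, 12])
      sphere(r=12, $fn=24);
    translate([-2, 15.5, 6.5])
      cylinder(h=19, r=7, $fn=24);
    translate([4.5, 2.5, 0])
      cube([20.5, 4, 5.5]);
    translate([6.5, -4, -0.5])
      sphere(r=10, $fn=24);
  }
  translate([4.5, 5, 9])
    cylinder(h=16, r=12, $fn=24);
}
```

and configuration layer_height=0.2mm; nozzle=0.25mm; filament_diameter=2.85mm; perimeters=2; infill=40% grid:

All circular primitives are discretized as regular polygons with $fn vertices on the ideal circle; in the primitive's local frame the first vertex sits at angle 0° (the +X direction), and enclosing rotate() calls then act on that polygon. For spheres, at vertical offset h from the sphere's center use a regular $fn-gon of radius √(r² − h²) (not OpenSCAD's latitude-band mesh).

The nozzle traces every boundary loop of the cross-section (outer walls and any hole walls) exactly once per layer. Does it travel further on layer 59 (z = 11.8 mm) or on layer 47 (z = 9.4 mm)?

Layer 59 (z = 11.8): the r=12 sphere slices to a regular 24-gon of circumradius 11.998 (√(r²−h²) with h=0.2 from center) (perimeter = 2·24·11.998·sin(180°/24) = 75.17 mm); the cylinder at (-2, 15.5): section is a regular 24-gon, circumradius r=7 (perimeter = 2·24·7.000·sin(180°/24) = 43.86 mm); the cube at (4.5, 2.5) does not reach this height (z outside [0, 5.5]); the sphere at (6.5, -4) is absent (|z−center|=12.300 > r=10); After the difference (first − rest): starting from the r=12 sphere, the r=7 cylinder at (-2, 15.5) partially overlaps it — only the 22.49 mm² overlap (of its 152.19 mm²) is removed, clipping the outline — boundary = 76.07 mm; the r=12 cylinder at (4.5, 5) contributes a regular 24-gon of circumradius 12 (perimeter = 2·24·12.000·sin(180°/24) = 75.18 mm); After intersecting: the r=12 cylinder at (4.5, 5) partially overlaps that combined region; clipping to the common part keeps 266.33 mm² — boundary = 62.31 mm. So its perimeter = 62.31 mm. Layer 47 (z = 9.4): the r=12 sphere slices to a regular 24-gon of circumradius 11.715 (√(r²−h²) with h=2.6 from center) (perimeter = 2·24·11.715·sin(180°/24) = 73.40 mm); the r=7 cylinder at (-2, 15.5) gives a regular 24-gon of circumradius 7 (constant along its height) (perimeter = 2·24·7.000·sin(180°/24) = 43.86 mm); the cube at (4.5, 2.5) does not reach this height (z outside [0, 5.5]); the r=10 sphere at (6.5, -4) contributes a regular 24-gon of circumradius √(10²−9.9²) = 1.411 (perimeter = 2·24·1.411·sin(180°/24) = 8.84 mm); Taking the first minus the rest: starting from the r=12 sphere, the r=7 cylinder at (-2, 15.5) partially overlaps it — only the 19.63 mm² overlap (of its 152.19 mm²) is removed, clipping the outline; the r=10 sphere at (6.5, -4) lies wholly inside it (removes its full 6.18 mm² and its 8.84 mm outline becomes a hole wall) — boundary (outer + 1 inner loop) = 83.00 mm; the cylinder at (4.5, 5): section is a regular 24-gon, circumradius r=12 (perimeter = 2·24·12.000·sin(180°/24) = 75.18 mm); After intersecting: the r=12 cylinder at (4.5, 5) partially overlaps the result so far; clipping to the common part keeps 254.33 mm² — boundary (outer + 1 inner loop) = 70.20 mm. So its perimeter = 70.20 mm. Layer 47 is larger (70.20 vs 62.31 mm).

layer 47 (z = 9.4 mm)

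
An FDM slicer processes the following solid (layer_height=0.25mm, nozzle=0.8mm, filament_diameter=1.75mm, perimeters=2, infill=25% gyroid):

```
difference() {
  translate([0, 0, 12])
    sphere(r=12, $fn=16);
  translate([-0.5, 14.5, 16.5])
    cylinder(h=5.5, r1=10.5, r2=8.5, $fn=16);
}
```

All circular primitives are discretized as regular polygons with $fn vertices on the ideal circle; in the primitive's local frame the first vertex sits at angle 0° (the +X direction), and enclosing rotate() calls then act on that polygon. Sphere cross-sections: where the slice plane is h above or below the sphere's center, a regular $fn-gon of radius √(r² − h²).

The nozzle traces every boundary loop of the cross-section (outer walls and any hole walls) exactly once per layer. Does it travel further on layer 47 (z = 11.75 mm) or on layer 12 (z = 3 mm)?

layer 47 (z = 11.75 mm)

Layer 47 (z = 11.75): the r=12 sphere contributes a regular 16-gon of circumradius √(12²−0.25²) = 11.997 (perimeter = 2·16·11.997·sin(180°/16) = 74.90 mm); the cone at (-0.5, 14.5) does not reach this height (z outside [16.5, 22]); After the difference (first − rest): none of the subtracted shapes is present at this height, so the r=12 sphere is unchanged — boundary = 74.90 mm. So its perimeter = 74.90 mm. Layer 12 (z = 3): the r=12 sphere contributes a regular 16-gon of circumradius √(12²−9²) = 7.937 (perimeter = 2·16·7.937·sin(180°/16) = 49.55 mm); the cone at (-0.5, 14.5) is absent (z outside [16.5, 22]); After the difference (first − rest): none of the subtracted shapes is present at this height, so the r=12 sphere is unchanged — boundary = 49.55 mm. So its perimeter = 49.55 mm. Layer 47 is larger (74.90 vs 49.55 mm).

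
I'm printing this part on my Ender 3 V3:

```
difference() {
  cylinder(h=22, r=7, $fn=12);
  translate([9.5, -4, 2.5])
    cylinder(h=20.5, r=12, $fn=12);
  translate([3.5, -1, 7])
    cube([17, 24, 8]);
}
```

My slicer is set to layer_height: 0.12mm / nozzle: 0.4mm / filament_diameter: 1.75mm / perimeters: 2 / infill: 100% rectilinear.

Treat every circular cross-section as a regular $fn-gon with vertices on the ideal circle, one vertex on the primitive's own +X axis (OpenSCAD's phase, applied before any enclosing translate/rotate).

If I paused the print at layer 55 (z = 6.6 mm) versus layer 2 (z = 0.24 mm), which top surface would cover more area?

layer 2 (z = 0.24 mm)

Layer 55 (z = 6.6): the cylinder: section is a regular 12-gon, circumradius r=7 (area = (12/2)·7.000²·sin(360°/12) = 147.00 mm²); the cylinder at (9.5, -4): section is a regular 12-gon, circumradius r=12 (area = (12/2)·12.000²·sin(360°/12) = 432.00 mm²); the cube at (3.5, -1) is not intersected at this z (z outside [7, 15]); Taking the first minus the rest: starting from the r=7 cylinder (147.00 mm²), the r=12 cylinder at (9.5, -4) partially overlaps it — only the 83.30 mm² overlap (of its 432.00 mm²) is removed, clipping the outline — area = 63.70 mm². So its area = 63.70 mm². Layer 2 (z = 0.24): the r=7 cylinder gives a regular 12-gon of circumradius 7 (constant along its height) (area = (12/2)·7.000²·sin(360°/12) = 147.00 mm²); the cylinder at (9.5, -4) does not reach this height (z outside [2.5, 23]); the cube at (3.5, -1) is absent (z outside [7, 15]); Taking the first minus the rest: none of the subtracted shapes is present at this height, so the r=7 cylinder is unchanged — area = 147.00 mm². So its area = 147.00 mm². Layer 2 is larger (147.00 vs 63.70 mm²).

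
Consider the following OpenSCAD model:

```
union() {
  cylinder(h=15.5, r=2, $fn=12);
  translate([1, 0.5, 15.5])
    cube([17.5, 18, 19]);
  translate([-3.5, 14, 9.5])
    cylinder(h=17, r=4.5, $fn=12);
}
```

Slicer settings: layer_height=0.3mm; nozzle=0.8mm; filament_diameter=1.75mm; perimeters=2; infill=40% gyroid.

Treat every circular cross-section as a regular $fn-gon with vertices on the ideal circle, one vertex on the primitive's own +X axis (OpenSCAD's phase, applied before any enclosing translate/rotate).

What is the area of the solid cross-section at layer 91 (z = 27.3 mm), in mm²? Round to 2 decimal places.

At z = 27.3 mm: the cylinder is absent (z outside [0, 15.5]); the 17.5×18 cube at (1, 0.5) contributes its full rectangle (area 315.00 mm²); the cylinder at (-3.5, 14) is absent (z outside [9.5, 26.5]); Combining (union): only the 17.5×18 cube at (1, 0.5) is present, so the union is just that shape — area = 315.00 mm². Overall, the cross-section is a single solid region. Net area = 315.00 mm².

315.00 mm²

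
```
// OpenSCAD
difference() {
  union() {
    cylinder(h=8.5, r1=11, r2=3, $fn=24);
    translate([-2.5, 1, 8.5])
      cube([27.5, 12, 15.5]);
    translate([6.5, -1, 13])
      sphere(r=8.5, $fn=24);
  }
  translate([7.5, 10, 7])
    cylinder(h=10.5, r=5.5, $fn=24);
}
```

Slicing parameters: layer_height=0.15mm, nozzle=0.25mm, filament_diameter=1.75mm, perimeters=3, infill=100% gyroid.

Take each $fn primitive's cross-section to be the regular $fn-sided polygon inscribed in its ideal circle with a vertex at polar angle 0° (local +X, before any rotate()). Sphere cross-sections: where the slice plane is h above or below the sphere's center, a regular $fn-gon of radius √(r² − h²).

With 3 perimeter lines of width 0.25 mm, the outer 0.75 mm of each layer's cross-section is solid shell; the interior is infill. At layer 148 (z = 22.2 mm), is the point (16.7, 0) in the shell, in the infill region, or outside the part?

At z = 22.2 mm: the cone does not reach this height (z outside [0, 8.5]); the cube at (-2.5, 1) is present — its section is the full 27.5×12 rectangle; the sphere at (6.5, -1) is not intersected at this z (|z−center|=9.200 > r=8.5); Taking the union: only the 27.5×12 cube at (-2.5, 1) is present, so the union is just that shape — 1 connected region; the cylinder at (7.5, 10) is absent (z outside [7, 17.5]); Taking the first minus the rest: none of the subtracted shapes is present at this height, so the result so far is unchanged — 1 connected region. Overall, the cross-section is a single solid region. The nearest boundary edge runs (-2.50, 1.00)→(25.00, 1.00); distance from the point to it = 1.00 mm. The point is not inside any of the regions above, so it lies outside the cross-section (1.00 mm from the nearest boundary).

outside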